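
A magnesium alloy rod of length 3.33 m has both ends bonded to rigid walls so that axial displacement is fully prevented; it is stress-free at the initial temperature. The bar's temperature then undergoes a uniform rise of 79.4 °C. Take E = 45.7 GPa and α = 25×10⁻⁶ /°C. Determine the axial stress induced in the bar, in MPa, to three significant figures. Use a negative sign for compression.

-90.7 MPa

Free thermal expansion αLΔT = 25e-6 · 3330 · 79.4 = 6.61 mm.
The walls impose strain ε = −(6.61)/3330 = -1.9850e-03; σ = Eε = 45700 · -1.9850e-03 = -90.71 MPa.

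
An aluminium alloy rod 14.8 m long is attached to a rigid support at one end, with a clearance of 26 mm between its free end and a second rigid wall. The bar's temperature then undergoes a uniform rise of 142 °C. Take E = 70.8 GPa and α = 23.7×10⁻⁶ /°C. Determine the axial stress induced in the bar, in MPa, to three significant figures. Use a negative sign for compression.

-114 MPa

Free thermal expansion αLΔT = 23.7e-6 · 14800 · 142 = 49.81 mm.
The walls engage after the gap closes; constrained expansion = 49.81 − 26 = 23.81 mm.
The walls impose strain ε = −(23.81)/14800 = -1.6086e-03; σ = Eε = 70800 · -1.6086e-03 = -113.9 MPa.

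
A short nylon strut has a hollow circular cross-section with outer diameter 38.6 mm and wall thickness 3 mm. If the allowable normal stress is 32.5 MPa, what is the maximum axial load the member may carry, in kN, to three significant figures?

10.9 kN

A = 335.5 mm².
P_max = σ_allow · A = 32.5 · 335.5 = 10900 N = 10.9 kN.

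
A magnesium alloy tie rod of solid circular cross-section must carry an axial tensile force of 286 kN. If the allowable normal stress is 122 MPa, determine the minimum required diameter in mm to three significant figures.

54.6 mm

Required area A ≥ P/σ_allow = 286000/122 = 2344 mm².
For a solid circular section, d ≥ √(4A/π) = 54.63 mm.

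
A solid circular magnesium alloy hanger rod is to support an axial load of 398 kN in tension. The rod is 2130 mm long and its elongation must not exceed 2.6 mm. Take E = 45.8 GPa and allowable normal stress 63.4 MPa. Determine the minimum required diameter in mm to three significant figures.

95.2 mm

Required area A ≥ P/σ_allow = 398000/63.4 = 6278 mm².
For a solid circular section, d ≥ √(4A/π) = 89.4 mm.
Elongation limit: A ≥ PL/(Eδ_allow) = 398000·2130/(45800·2.6) = 7119 mm² ⇒ d ≥ 95.21 mm.
The elongation limit governs.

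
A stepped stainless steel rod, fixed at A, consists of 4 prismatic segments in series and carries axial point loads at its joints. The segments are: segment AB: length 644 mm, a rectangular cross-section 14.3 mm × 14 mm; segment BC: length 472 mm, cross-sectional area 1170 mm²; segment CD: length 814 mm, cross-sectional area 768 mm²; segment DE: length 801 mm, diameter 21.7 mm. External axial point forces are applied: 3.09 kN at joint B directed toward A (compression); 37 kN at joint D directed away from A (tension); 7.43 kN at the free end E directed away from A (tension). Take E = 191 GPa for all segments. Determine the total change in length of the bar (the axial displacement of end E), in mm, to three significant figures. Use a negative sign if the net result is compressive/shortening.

Internal axial forces (sectioning from the free end, tension +): N_DE = 7.43 kN, N_CD = 44.43 kN, N_BC = 44.43 kN, N_AB = 41.34 kN.
A_AB = 200.2 mm².
A_DE = 369.8 mm².
δ_AB = 41340·644/(200.2·191000) = 0.6962 mm
δ_BC = 44430·472/(1170·191000) = 0.09384 mm
δ_CD = 44430·814/(768·191000) = 0.2466 mm
δ_DE = 7430·801/(369.8·191000) = 0.08425 mm
δ = Σδ_i = 1.121 mm.

1.12 mm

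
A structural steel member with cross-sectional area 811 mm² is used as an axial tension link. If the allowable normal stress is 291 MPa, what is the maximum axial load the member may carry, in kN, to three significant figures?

P_max = σ_allow · A = 291 · 811 = 236000 N = 236 kN.

236 kN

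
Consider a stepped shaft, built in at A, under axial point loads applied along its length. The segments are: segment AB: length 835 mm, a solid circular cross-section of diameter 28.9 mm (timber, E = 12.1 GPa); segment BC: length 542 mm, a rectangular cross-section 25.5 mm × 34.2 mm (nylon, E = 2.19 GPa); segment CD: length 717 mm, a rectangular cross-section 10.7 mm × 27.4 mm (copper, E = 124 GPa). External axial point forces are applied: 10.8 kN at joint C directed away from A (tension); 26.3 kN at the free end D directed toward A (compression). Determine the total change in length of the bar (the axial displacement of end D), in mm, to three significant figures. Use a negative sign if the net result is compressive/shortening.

Internal axial forces (sectioning from the free end, tension +): N_CD = -26.3 kN, N_BC = -15.5 kN, N_AB = -15.5 kN.
A_AB = 656 mm².
A_BC = 872.1 mm².
A_CD = 293.2 mm².
δ_AB = -15500·835/(656·12100) = -1.631 mm
δ_BC = -15500·542/(872.1·2190) = -4.399 mm
δ_CD = -26300·717/(293.2·124000) = -0.5187 mm
δ = Σδ_i = -6.548 mm.

-6.55 mm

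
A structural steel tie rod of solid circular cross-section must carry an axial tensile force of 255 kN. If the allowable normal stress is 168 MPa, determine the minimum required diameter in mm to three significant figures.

Required area A ≥ P/σ_allow = 255000/168 = 1518 mm².
For a solid circular section, d ≥ √(4A/π) = 43.96 mm.

44.0 mm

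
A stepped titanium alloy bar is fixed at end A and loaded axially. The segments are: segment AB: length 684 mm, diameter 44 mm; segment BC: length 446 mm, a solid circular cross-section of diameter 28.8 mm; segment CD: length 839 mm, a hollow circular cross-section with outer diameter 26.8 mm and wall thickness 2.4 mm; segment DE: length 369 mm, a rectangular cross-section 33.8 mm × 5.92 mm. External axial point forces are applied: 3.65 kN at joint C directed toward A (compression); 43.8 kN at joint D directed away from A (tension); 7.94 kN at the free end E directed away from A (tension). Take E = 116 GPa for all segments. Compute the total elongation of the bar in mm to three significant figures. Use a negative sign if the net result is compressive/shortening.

2.63 mm

Internal axial forces (sectioning from the free end, tension +): N_DE = 7.94 kN, N_CD = 51.74 kN, N_BC = 48.09 kN, N_AB = 48.09 kN.
A_AB = 1521 mm².
A_BC = 651.4 mm².
A_CD = 184 mm².
A_DE = 200.1 mm².
δ_AB = 48090·684/(1521·116000) = 0.1865 mm
δ_BC = 48090·446/(651.4·116000) = 0.2838 mm
δ_CD = 51740·839/(184·116000) = 2.034 mm
δ_DE = 7940·369/(200.1·116000) = 0.1262 mm
δ = Σδ_i = 2.631 mm.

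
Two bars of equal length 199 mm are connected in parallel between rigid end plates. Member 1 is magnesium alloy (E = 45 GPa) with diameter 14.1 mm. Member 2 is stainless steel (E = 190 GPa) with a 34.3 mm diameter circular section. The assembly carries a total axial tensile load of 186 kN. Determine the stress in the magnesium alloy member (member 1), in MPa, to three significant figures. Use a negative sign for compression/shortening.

A_1 = 156.1 mm².
A_2 = 924 mm².
Equal strain + equilibrium ⇒ each member carries load in proportion to AE: A₁E₁ = 7027000 N, A₂E₂ = 175600000 N, ΣAE = 182600000 N.
σ₁ = P·E₁/ΣAE = 186000·45000/182600000 = 45.84 MPa.

45.8 MPa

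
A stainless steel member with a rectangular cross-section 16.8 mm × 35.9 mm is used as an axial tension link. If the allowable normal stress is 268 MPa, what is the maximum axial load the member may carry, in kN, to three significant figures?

A = 603.1 mm².
P_max = σ_allow · A = 268 · 603.1 = 161600 N = 161.6 kN.

162 kN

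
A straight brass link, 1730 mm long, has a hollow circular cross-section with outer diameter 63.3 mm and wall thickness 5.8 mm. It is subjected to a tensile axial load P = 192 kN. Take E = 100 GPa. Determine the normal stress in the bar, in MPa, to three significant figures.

183 MPa

A = 1048 mm².
σ = N/A = 192000/1048 = 183.3 MPa.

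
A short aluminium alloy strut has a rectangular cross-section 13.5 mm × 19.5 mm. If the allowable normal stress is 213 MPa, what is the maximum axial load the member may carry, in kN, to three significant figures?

56.1 kN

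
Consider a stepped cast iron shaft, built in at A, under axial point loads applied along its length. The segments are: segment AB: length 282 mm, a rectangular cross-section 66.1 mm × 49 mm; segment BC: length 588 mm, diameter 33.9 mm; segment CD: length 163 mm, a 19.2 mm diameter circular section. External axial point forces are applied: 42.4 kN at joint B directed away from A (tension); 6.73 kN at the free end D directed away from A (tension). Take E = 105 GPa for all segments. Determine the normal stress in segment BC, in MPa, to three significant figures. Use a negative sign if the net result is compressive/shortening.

Internal axial forces (sectioning from the free end, tension +): N_CD = 6.73 kN, N_BC = 6.73 kN, N_AB = 49.13 kN.
A_BC = 902.6 mm².
σ_BC = N_BC/A_BC = 6730/902.6 = 7.456 MPa.

7.46 MPa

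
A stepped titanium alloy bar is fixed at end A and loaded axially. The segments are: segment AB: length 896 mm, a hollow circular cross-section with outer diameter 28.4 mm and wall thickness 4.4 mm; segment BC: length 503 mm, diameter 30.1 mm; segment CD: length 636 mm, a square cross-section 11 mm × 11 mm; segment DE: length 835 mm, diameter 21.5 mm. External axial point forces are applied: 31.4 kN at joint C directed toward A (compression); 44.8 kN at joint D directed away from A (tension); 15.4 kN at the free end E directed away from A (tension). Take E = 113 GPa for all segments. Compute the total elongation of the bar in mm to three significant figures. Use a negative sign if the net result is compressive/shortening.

Internal axial forces (sectioning from the free end, tension +): N_DE = 15.4 kN, N_CD = 60.2 kN, N_BC = 28.8 kN, N_AB = 28.8 kN.
A_AB = 331.8 mm².
A_BC = 711.6 mm².
A_CD = 121 mm².
A_DE = 363.1 mm².
δ_AB = 28800·896/(331.8·113000) = 0.6883 mm
δ_BC = 28800·503/(711.6·113000) = 0.1802 mm
δ_CD = 60200·636/(121·113000) = 2.8 mm
δ_DE = 15400·835/(363.1·113000) = 0.3134 mm
δ = Σδ_i = 3.982 mm.

3.98 mm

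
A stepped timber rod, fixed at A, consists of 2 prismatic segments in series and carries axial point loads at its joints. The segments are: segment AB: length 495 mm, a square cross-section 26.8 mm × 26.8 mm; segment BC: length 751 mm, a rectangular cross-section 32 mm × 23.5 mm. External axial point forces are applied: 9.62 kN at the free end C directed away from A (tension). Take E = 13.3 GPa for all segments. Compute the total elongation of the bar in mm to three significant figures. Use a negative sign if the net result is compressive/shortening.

Internal axial forces (sectioning from the free end, tension +): N_BC = 9.62 kN, N_AB = 9.62 kN.
A_AB = 718.2 mm².
A_BC = 752 mm².
δ_AB = 9620·495/(718.2·13300) = 0.4985 mm
δ_BC = 9620·751/(752·13300) = 0.7223 mm
δ = Σδ_i = 1.221 mm.

1.22 mm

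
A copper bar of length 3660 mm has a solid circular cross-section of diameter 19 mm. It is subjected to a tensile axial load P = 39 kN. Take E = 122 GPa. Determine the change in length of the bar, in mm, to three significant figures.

4.13 mm

A = 283.5 mm².
δ_mech = NL/(AE) = 39000·3660/(283.5·122000) = 4.127 mm.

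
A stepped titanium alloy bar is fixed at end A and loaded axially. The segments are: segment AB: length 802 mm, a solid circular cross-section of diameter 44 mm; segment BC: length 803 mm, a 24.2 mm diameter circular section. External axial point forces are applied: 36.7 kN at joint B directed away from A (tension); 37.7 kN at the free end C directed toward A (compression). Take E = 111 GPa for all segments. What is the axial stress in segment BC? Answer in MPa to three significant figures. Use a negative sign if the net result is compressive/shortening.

Internal axial forces (sectioning from the free end, tension +): N_BC = -37.7 kN, N_AB = -1 kN.
A_BC = 460 mm².
σ_BC = N_BC/A_BC = -37700/460 = -81.96 MPa.

-82.0 MPa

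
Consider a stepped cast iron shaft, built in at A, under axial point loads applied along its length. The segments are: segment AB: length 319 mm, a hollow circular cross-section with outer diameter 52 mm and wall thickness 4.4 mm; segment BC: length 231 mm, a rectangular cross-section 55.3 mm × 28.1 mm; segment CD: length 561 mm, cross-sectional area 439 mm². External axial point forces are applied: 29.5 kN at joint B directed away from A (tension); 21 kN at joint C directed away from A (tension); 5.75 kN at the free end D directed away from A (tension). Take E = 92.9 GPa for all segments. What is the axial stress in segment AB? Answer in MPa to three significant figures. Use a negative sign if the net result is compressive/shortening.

Internal axial forces (sectioning from the free end, tension +): N_CD = 5.75 kN, N_BC = 26.75 kN, N_AB = 56.25 kN.
A_AB = 658 mm².
σ_AB = N_AB/A_AB = 56250/658 = 85.49 MPa.

85.5 MPa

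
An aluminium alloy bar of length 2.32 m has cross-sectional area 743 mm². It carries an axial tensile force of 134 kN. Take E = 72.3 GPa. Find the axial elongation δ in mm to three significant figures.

5.79 mm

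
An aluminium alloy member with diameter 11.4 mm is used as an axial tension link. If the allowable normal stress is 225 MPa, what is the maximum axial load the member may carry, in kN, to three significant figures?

23.0 kN

A = 102.1 mm².
P_max = σ_allow · A = 225 · 102.1 = 22970 N = 22.97 kN.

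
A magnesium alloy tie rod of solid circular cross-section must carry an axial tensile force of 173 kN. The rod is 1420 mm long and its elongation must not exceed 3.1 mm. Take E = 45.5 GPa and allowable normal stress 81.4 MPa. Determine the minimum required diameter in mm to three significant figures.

Required area A ≥ P/σ_allow = 173000/81.4 = 2125 mm².
For a solid circular section, d ≥ √(4A/π) = 52.02 mm.
Elongation limit: A ≥ PL/(Eδ_allow) = 173000·1420/(45500·3.1) = 1742 mm² ⇒ d ≥ 47.09 mm.
The stress limit governs.

52.0 mm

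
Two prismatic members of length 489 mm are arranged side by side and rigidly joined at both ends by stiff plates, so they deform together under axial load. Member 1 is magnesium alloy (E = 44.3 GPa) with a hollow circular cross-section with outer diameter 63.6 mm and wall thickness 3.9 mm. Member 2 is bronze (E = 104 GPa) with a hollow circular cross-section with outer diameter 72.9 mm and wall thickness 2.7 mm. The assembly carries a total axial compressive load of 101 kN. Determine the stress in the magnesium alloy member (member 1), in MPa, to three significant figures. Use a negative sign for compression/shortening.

-47.4 MPa

A_1 = 731.5 mm².
A_2 = 595.5 mm².
Equal strain + equilibrium ⇒ each member carries load in proportion to AE: A₁E₁ = 32400000 N, A₂E₂ = 61930000 N, ΣAE = 94330000 N.
σ₁ = P·E₁/ΣAE = -101000·44300/94330000 = -47.43 MPa.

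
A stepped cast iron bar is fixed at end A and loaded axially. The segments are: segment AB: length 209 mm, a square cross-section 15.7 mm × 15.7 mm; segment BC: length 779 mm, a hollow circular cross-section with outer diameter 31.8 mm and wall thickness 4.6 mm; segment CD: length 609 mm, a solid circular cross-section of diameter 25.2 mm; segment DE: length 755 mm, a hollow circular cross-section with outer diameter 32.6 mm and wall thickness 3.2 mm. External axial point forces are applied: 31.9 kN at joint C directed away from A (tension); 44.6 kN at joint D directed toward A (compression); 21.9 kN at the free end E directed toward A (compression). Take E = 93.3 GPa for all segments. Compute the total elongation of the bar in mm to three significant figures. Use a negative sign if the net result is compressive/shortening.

-2.52 mm

Internal axial forces (sectioning from the free end, tension +): N_DE = -21.9 kN, N_CD = -66.5 kN, N_BC = -34.6 kN, N_AB = -34.6 kN.
A_AB = 246.5 mm².
A_BC = 393.1 mm².
A_CD = 498.8 mm².
A_DE = 295.6 mm².
δ_AB = -34600·209/(246.5·93300) = -0.3144 mm
δ_BC = -34600·779/(393.1·93300) = -0.7349 mm
δ_CD = -66500·609/(498.8·93300) = -0.8703 mm
δ_DE = -21900·755/(295.6·93300) = -0.5996 mm
δ = Σδ_i = -2.519 mm.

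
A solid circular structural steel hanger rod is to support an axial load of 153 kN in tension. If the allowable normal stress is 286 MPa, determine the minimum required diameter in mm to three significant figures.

26.1 mm

Required area A ≥ P/σ_allow = 153000/286 = 535 mm².
For a solid circular section, d ≥ √(4A/π) = 26.1 mm.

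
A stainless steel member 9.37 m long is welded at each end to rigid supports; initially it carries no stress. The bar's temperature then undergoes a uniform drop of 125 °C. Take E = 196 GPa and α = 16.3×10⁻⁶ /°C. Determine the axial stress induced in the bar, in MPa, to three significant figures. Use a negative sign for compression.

399 MPa

Free thermal expansion αLΔT = 16.3e-6 · 9370 · -125 = -19.09 mm.
The walls impose strain ε = −(-19.09)/9370 = 2.0375e-03; σ = Eε = 196000 · 2.0375e-03 = 399.3 MPa.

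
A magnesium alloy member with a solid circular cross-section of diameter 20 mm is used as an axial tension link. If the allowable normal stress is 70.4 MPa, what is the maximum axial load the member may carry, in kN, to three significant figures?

A = 314.2 mm².
P_max = σ_allow · A = 70.4 · 314.2 = 22120 N = 22.12 kN.

22.1 kN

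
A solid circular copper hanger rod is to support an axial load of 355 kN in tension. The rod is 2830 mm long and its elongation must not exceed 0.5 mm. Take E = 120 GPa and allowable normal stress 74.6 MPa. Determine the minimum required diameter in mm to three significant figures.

Required area A ≥ P/σ_allow = 355000/74.6 = 4759 mm².
For a solid circular section, d ≥ √(4A/π) = 77.84 mm.
Elongation limit: A ≥ PL/(Eδ_allow) = 355000·2830/(120000·0.5) = 16740 mm² ⇒ d ≥ 146 mm.
The elongation limit governs.

146 mm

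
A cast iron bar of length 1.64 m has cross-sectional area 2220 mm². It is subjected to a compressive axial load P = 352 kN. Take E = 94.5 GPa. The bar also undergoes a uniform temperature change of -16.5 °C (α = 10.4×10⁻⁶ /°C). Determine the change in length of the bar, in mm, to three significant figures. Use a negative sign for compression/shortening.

-3.03 mm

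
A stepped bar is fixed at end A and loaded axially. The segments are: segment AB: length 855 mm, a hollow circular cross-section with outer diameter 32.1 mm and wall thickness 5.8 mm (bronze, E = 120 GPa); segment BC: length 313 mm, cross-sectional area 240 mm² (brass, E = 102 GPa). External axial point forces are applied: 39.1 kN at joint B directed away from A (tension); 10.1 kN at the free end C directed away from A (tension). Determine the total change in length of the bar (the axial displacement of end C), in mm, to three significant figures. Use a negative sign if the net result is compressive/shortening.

0.861 mm

Internal axial forces (sectioning from the free end, tension +): N_BC = 10.1 kN, N_AB = 49.2 kN.
A_AB = 479.2 mm².
δ_AB = 49200·855/(479.2·120000) = 0.7315 mm
δ_BC = 10100·313/(240·102000) = 0.1291 mm
δ = Σδ_i = 0.8606 mm.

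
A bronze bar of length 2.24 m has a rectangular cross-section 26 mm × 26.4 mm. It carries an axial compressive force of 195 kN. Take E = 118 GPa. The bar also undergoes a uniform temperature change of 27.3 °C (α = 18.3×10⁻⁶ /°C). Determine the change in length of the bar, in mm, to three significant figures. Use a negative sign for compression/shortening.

-4.27 mm

A = 686.4 mm².
δ_mech = NL/(AE) = -195000·2240/(686.4·118000) = -5.393 mm.
δ_thermal = αLΔT = 18.3e-6·2240·27.3 = 1.119 mm.
δ = δ_mech + δ_thermal = -4.274 mm.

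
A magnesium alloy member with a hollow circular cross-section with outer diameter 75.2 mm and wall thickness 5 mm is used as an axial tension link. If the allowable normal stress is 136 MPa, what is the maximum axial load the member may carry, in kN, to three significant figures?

150 kN

A = 1103 mm².
P_max = σ_allow · A = 136 · 1103 = 150000 N = 150 kN.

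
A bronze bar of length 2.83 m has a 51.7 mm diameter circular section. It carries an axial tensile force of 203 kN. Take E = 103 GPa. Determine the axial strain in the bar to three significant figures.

A = 2099 mm².
σ = N/A = 96.7 MPa; ε = σ/E = 96.7/103000 = 9.388e-04.

9.39e-04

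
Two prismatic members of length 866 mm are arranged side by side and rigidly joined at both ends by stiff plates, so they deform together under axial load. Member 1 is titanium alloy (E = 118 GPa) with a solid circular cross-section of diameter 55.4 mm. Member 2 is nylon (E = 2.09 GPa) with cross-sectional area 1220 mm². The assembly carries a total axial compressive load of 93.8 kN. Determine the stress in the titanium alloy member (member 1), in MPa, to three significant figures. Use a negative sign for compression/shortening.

A_1 = 2411 mm².
Equal strain + equilibrium ⇒ each member carries load in proportion to AE: A₁E₁ = 284400000 N, A₂E₂ = 2550000 N, ΣAE = 287000000 N.
σ₁ = P·E₁/ΣAE = -93800·118000/287000000 = -38.57 MPa.

-38.6 MPa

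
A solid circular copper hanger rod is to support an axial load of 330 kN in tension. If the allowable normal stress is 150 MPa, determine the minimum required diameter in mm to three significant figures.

Required area A ≥ P/σ_allow = 330000/150 = 2200 mm².
For a solid circular section, d ≥ √(4A/π) = 52.93 mm.

52.9 mm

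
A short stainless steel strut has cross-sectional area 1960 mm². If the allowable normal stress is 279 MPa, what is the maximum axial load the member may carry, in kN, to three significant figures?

P_max = σ_allow · A = 279 · 1960 = 546800 N = 546.8 kN.

547 kN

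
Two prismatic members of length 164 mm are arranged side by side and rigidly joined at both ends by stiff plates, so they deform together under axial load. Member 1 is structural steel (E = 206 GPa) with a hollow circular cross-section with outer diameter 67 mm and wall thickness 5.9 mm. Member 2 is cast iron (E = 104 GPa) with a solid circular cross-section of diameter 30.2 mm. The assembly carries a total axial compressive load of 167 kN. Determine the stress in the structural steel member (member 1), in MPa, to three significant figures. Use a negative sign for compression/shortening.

-112 MPa

A_1 = 1133 mm².
A_2 = 716.3 mm².
Equal strain + equilibrium ⇒ each member carries load in proportion to AE: A₁E₁ = 233300000 N, A₂E₂ = 74500000 N, ΣAE = 307800000 N.
σ₁ = P·E₁/ΣAE = -167000·206000/307800000 = -111.8 MPa.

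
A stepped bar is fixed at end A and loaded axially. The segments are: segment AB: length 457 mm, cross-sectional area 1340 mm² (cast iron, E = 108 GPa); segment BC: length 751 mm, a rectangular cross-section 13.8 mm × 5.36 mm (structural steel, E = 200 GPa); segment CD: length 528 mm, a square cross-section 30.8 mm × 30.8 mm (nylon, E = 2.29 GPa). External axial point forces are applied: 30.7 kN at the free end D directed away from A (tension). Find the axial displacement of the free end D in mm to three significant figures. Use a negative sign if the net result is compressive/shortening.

9.12 mm

Internal axial forces (sectioning from the free end, tension +): N_CD = 30.7 kN, N_BC = 30.7 kN, N_AB = 30.7 kN.
A_BC = 73.97 mm².
A_CD = 948.6 mm².
δ_AB = 30700·457/(1340·108000) = 0.09695 mm
δ_BC = 30700·751/(73.97·200000) = 1.558 mm
δ_CD = 30700·528/(948.6·2290) = 7.462 mm
δ = Σδ_i = 9.117 mm.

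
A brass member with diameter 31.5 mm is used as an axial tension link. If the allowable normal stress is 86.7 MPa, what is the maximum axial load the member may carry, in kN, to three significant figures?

67.6 kN

A = 779.3 mm².
P_max = σ_allow · A = 86.7 · 779.3 = 67570 N = 67.57 kN.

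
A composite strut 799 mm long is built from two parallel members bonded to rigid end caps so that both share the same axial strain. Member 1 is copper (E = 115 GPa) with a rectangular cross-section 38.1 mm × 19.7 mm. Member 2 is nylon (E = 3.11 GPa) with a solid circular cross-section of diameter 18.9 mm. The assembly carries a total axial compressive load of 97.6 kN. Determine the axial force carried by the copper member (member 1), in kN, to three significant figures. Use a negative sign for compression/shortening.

-96.6 kN

A_1 = 750.6 mm².
A_2 = 280.6 mm².
Equal strain + equilibrium ⇒ each member carries load in proportion to AE: A₁E₁ = 86320000 N, A₂E₂ = 872500 N, ΣAE = 87190000 N.
F₁ = P·A₁E₁/ΣAE = -97600·86320000/87190000 = -96620 N.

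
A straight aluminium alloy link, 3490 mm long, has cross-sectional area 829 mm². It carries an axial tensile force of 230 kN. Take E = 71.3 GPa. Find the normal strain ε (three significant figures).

σ = N/A = 277.4 MPa; ε = σ/E = 277.4/71300 = 3.891e-03.

0.00389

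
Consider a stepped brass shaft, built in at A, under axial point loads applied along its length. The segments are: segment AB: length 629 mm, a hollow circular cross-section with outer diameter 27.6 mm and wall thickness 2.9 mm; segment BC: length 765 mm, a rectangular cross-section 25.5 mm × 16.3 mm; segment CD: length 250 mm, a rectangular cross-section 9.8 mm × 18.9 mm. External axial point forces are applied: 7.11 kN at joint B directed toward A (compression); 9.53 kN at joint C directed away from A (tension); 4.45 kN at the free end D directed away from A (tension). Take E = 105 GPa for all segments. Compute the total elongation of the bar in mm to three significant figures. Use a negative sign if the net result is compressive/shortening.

0.485 mm

Internal axial forces (sectioning from the free end, tension +): N_CD = 4.45 kN, N_BC = 13.98 kN, N_AB = 6.87 kN.
A_AB = 225 mm².
A_BC = 415.7 mm².
A_CD = 185.2 mm².
δ_AB = 6870·629/(225·105000) = 0.1829 mm
δ_BC = 13980·765/(415.7·105000) = 0.245 mm
δ_CD = 4450·250/(185.2·105000) = 0.0572 mm
δ = Σδ_i = 0.4851 mm.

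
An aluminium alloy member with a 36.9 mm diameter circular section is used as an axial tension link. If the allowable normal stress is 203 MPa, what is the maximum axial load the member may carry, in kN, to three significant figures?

A = 1069 mm².
P_max = σ_allow · A = 203 · 1069 = 217100 N = 217.1 kN.

217 kN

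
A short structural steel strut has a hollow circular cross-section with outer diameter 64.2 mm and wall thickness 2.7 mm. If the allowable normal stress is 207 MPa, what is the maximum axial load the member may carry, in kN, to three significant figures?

A = 521.7 mm².
P_max = σ_allow · A = 207 · 521.7 = 108000 N = 108 kN.

108 kN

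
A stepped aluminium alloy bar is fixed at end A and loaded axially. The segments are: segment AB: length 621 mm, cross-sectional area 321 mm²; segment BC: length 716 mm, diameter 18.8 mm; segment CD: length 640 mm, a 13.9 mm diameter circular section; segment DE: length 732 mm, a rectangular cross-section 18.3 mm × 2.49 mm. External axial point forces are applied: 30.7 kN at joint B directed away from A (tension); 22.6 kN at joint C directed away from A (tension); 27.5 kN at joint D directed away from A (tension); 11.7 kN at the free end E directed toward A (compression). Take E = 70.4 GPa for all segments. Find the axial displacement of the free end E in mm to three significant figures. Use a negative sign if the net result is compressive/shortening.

1.58 mm

Internal axial forces (sectioning from the free end, tension +): N_DE = -11.7 kN, N_CD = 15.8 kN, N_BC = 38.4 kN, N_AB = 69.1 kN.
A_BC = 277.6 mm².
A_CD = 151.7 mm².
A_DE = 45.57 mm².
δ_AB = 69100·621/(321·70400) = 1.899 mm
δ_BC = 38400·716/(277.6·70400) = 1.407 mm
δ_CD = 15800·640/(151.7·70400) = 0.9466 mm
δ_DE = -11700·732/(45.57·70400) = -2.67 mm
δ = Σδ_i = 1.583 mm.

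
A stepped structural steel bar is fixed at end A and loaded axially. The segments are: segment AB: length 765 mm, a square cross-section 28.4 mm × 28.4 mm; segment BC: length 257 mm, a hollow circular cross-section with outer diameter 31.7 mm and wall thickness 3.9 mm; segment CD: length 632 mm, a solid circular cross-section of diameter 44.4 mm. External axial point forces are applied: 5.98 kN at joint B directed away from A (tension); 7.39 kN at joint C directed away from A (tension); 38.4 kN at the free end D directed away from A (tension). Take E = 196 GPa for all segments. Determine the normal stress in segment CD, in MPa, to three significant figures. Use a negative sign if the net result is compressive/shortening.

24.8 MPa

Internal axial forces (sectioning from the free end, tension +): N_CD = 38.4 kN, N_BC = 45.79 kN, N_AB = 51.77 kN.
A_CD = 1548 mm².
σ_CD = N_CD/A_CD = 38400/1548 = 24.8 MPa.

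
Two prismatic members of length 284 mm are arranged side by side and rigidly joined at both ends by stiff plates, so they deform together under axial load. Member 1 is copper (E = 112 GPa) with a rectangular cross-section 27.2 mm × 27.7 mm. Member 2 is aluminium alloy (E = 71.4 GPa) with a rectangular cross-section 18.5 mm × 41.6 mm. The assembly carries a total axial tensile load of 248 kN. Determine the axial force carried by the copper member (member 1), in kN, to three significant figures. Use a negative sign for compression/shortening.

A_1 = 753.4 mm².
A_2 = 769.6 mm².
Equal strain + equilibrium ⇒ each member carries load in proportion to AE: A₁E₁ = 84390000 N, A₂E₂ = 54950000 N, ΣAE = 139300000 N.
F₁ = P·A₁E₁/ΣAE = 248000·84390000/139300000 = 150200 N.

150 kN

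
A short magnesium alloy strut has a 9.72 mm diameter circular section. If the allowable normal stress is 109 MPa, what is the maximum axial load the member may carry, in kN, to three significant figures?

A = 74.2 mm².
P_max = σ_allow · A = 109 · 74.2 = 8088 N = 8.088 kN.

8.09 kN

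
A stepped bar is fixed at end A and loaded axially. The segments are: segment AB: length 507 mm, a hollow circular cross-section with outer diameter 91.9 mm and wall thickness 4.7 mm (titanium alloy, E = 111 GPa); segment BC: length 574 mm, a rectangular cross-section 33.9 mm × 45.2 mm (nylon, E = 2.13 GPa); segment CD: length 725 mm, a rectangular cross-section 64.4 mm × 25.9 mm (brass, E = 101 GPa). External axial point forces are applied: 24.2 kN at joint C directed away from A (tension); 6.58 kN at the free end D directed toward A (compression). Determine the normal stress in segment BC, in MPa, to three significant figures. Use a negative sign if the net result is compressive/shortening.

11.5 MPa

Internal axial forces (sectioning from the free end, tension +): N_CD = -6.58 kN, N_BC = 17.62 kN, N_AB = 17.62 kN.
A_BC = 1532 mm².
σ_BC = N_BC/A_BC = 17620/1532 = 11.5 MPa.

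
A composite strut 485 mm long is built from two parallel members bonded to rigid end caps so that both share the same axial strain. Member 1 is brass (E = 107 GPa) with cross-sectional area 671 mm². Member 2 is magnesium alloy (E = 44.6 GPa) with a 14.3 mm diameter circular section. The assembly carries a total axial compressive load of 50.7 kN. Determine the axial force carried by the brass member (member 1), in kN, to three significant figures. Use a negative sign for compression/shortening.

-46.1 kN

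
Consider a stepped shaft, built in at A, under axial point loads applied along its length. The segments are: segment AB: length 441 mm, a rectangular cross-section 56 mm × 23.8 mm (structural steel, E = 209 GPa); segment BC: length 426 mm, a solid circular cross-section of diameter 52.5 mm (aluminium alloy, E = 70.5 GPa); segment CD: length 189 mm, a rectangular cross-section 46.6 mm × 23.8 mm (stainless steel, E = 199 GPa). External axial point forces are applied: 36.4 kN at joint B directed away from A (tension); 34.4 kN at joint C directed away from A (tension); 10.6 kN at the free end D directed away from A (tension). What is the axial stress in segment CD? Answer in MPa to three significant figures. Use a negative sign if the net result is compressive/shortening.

Internal axial forces (sectioning from the free end, tension +): N_CD = 10.6 kN, N_BC = 45 kN, N_AB = 81.4 kN.
A_CD = 1109 mm².
σ_CD = N_CD/A_CD = 10600/1109 = 9.557 MPa.

9.56 MPa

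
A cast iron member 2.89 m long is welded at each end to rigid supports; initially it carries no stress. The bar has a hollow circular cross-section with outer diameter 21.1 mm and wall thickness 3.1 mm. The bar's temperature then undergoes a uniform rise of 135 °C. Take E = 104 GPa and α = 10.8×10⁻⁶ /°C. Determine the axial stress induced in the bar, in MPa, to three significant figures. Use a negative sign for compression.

-152 MPa

Free thermal expansion αLΔT = 10.8e-6 · 2890 · 135 = 4.214 mm.
The walls impose strain ε = −(4.214)/2890 = -1.4580e-03; σ = Eε = 104000 · -1.4580e-03 = -151.6 MPa.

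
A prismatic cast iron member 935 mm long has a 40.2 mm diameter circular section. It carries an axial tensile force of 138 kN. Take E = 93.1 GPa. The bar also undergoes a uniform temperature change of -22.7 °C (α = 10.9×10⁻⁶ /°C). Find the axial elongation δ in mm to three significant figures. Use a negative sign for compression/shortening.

0.861 mm

A = 1269 mm².
δ_mech = NL/(AE) = 138000·935/(1269·93100) = 1.092 mm.
δ_thermal = αLΔT = 10.9e-6·935·-22.7 = -0.2313 mm.
δ = δ_mech + δ_thermal = 0.8606 mm.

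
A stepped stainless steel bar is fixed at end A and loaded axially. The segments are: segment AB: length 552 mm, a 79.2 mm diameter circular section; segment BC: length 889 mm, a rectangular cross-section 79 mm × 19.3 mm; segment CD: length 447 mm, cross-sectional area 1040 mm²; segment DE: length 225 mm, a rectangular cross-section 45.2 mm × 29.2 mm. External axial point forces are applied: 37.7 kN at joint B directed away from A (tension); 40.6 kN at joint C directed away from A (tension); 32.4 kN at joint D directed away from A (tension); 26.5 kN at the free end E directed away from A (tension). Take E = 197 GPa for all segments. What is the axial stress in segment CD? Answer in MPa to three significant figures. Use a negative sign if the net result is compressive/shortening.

56.6 MPa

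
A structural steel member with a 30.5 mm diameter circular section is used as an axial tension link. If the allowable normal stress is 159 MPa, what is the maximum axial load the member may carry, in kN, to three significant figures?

116 kN

A = 730.6 mm².
P_max = σ_allow · A = 159 · 730.6 = 116200 N = 116.2 kN.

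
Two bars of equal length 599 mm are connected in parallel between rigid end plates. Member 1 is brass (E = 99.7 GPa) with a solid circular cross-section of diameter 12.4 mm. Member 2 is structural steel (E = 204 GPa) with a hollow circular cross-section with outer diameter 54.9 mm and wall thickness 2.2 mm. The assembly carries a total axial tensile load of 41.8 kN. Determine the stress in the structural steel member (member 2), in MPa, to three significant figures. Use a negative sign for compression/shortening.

A_1 = 120.8 mm².
A_2 = 364.2 mm².
Equal strain + equilibrium ⇒ each member carries load in proportion to AE: A₁E₁ = 12040000 N, A₂E₂ = 74300000 N, ΣAE = 86340000 N.
σ₂ = P·E₂/ΣAE = 41800·204000/86340000 = 98.76 MPa.

98.8 MPa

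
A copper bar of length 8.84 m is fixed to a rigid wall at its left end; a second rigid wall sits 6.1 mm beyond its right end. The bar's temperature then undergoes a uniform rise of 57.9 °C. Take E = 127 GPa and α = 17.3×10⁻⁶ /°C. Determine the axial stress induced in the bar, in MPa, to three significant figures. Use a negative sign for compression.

Free thermal expansion αLΔT = 17.3e-6 · 8840 · 57.9 = 8.855 mm.
The walls engage after the gap closes; constrained expansion = 8.855 − 6.1 = 2.755 mm.
The walls impose strain ε = −(2.755)/8840 = -3.1162e-04; σ = Eε = 127000 · -3.1162e-04 = -39.58 MPa.

-39.6 MPa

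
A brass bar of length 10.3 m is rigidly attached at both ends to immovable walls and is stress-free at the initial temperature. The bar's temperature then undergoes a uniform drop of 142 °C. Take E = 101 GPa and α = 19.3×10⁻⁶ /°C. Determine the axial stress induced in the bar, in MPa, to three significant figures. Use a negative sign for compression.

277 MPa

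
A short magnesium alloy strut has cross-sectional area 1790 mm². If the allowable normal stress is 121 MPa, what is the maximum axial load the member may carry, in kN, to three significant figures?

P_max = σ_allow · A = 121 · 1790 = 216600 N = 216.6 kN.

217 kN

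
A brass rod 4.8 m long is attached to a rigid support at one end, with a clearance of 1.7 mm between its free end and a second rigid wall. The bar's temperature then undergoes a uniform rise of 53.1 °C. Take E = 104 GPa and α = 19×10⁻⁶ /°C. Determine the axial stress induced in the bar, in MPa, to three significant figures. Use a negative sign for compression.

-68.1 MPa

Free thermal expansion αLΔT = 19e-6 · 4800 · 53.1 = 4.843 mm.
The walls engage after the gap closes; constrained expansion = 4.843 − 1.7 = 3.143 mm.
The walls impose strain ε = −(3.143)/4800 = -6.5473e-04; σ = Eε = 104000 · -6.5473e-04 = -68.09 MPa.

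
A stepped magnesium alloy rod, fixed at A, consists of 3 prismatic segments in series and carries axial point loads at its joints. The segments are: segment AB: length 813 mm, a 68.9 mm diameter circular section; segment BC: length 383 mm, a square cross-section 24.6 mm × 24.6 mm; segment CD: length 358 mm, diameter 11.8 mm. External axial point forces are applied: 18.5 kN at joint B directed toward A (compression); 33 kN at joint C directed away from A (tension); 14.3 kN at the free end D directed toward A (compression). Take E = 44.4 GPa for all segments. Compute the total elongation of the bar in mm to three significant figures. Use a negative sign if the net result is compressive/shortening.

-0.787 mm

Internal axial forces (sectioning from the free end, tension +): N_CD = -14.3 kN, N_BC = 18.7 kN, N_AB = 0.2 kN.
A_AB = 3728 mm².
A_BC = 605.2 mm².
A_CD = 109.4 mm².
δ_AB = 200·813/(3728·44400) = 0.0009822 mm
δ_BC = 18700·383/(605.2·44400) = 0.2666 mm
δ_CD = -14300·358/(109.4·44400) = -1.054 mm
δ = Σδ_i = -0.7868 mm.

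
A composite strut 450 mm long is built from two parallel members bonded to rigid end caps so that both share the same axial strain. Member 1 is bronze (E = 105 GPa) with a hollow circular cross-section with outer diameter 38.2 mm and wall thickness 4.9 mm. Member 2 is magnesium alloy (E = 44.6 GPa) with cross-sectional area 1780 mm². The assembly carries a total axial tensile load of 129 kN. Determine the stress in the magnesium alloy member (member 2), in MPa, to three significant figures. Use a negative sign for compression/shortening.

A_1 = 512.6 mm².
Equal strain + equilibrium ⇒ each member carries load in proportion to AE: A₁E₁ = 53820000 N, A₂E₂ = 79390000 N, ΣAE = 133200000 N.
σ₂ = P·E₂/ΣAE = 129000·44600/133200000 = 43.19 MPa.

43.2 MPa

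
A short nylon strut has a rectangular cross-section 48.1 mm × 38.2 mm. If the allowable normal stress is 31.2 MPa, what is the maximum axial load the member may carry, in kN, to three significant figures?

57.3 kN

A = 1837 mm².
P_max = σ_allow · A = 31.2 · 1837 = 57330 N = 57.33 kN.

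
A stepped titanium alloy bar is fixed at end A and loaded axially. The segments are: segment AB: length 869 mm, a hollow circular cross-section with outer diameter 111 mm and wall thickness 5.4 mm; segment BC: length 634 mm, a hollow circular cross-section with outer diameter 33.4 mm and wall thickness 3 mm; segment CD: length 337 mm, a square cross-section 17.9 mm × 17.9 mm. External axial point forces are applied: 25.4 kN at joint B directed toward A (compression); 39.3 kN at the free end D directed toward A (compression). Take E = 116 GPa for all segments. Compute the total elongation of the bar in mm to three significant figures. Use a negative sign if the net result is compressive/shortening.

Internal axial forces (sectioning from the free end, tension +): N_CD = -39.3 kN, N_BC = -39.3 kN, N_AB = -64.7 kN.
A_AB = 1791 mm².
A_BC = 286.5 mm².
A_CD = 320.4 mm².
δ_AB = -64700·869/(1791·116000) = -0.2706 mm
δ_BC = -39300·634/(286.5·116000) = -0.7497 mm
δ_CD = -39300·337/(320.4·116000) = -0.3563 mm
δ = Σδ_i = -1.377 mm.

-1.38 mm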